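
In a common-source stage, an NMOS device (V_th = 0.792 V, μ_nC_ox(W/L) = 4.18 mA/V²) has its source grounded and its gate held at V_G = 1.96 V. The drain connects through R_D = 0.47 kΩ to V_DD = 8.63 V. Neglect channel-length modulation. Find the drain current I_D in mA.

V_GS = V_G = 1.96 V, so V_ov = 1.96 − 0.792 = 1.17 V.
Assume saturation: I_D = ½ k_n V_ov² = 0.5 × 4.18 × 1.17² = 2.85 mA, giving V_DS = V_DD − I_D R_D = 8.63 − 2.85 × 0.47 = 7.29 V.
V_DS = 7.29 V ≥ V_ov = 1.17 V, confirming saturation.

I_D = 2.85 mA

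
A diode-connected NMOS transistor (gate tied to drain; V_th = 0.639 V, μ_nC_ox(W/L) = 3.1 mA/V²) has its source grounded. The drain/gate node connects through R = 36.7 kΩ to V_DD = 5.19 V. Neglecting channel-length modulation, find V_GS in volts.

V_GS = 0.913 V

With gate tied to drain, V_GS = V_DS ≥ V_GS − V_th, so the device is in saturation.
KCL at the drain: ½ k_n (V_GS − V_th)² = (V_DD − V_GS)/R.
Let x = V_GS − 0.639. Then 56.9 x² + x − 4.551 = 0, giving x = 0.274 V (positive root), so V_GS = 0.913 V.
I_D = (V_DD − V_GS)/R = (5.19 − 0.913) / 36.7 = 0.117 mA.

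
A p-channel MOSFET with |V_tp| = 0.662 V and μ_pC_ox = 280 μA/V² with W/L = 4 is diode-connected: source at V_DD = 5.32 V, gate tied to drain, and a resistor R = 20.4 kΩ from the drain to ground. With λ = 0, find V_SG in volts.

V_SG = 1.26 V

With gate tied to drain, V_SG = V_SD ≥ V_SG − |V_tp|, so the device is in saturation.
k_p = μ_pC_ox · (W/L) = 1.12 mA/V².
KCL at the drain: ½ k_p (V_SG − |V_tp|)² = (V_DD − V_SG)/R.
Let x = V_SG − 0.662. Then 11.4 x² + x − 4.658 = 0, giving x = 0.596 V (positive root), so V_SG = 1.26 V.
I_D = (V_DD − V_SG)/R = (5.32 − 1.26) / 20.4 = 0.199 mA.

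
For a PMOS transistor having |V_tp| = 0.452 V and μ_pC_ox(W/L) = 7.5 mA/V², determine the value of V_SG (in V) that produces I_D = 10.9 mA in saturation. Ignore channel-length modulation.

V_SG = 2.16 V

In saturation I_D = ½ k_p (V_SG − |V_tp|)², so V_SG − |V_tp| = √(2 I_D / k_p) = √(2 × 10.9 / 7.5) = 1.7 V.
V_SG = 0.452 + 1.7 = 2.16 V.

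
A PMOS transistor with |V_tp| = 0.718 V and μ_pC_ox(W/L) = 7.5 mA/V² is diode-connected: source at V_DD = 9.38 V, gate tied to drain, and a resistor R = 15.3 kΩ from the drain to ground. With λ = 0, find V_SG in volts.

V_SG = 1.10 V

With gate tied to drain, V_SG = V_SD ≥ V_SG − |V_tp|, so the device is in saturation.
KCL at the drain: ½ k_p (V_SG − |V_tp|)² = (V_DD − V_SG)/R.
Let x = V_SG − 0.718. Then 57.4 x² + x − 8.662 = 0, giving x = 0.38 V (positive root), so V_SG = 1.1 V.
I_D = (V_DD − V_SG)/R = (9.38 − 1.1) / 15.3 = 0.541 mA.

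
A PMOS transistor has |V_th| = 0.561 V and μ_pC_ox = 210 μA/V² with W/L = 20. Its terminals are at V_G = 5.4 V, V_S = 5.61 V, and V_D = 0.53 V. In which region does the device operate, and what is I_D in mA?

Cutoff; I_D = 0 mA

V_SG = V_S − V_G = 5.61 − 5.4 = 0.21 V; V_SD = V_S − V_D = 5.61 − 0.53 = 5.08 V.
V_SG = 0.21 V < |V_th| = 0.561 V, so the transistor is in cutoff.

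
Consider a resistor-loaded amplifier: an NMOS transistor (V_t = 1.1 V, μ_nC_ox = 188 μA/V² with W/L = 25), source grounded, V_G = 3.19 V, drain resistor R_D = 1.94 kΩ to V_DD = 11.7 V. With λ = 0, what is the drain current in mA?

V_GS = V_G = 3.19 V, so V_ov = 3.19 − 1.1 = 2.09 V.
k_n = μ_nC_ox · (W/L) = 4.7 mA/V².
Assume saturation: I_D = ½ k_n V_ov² = 0.5 × 4.7 × 2.09² = 10.3 mA, giving V_DS = V_DD − I_D R_D = 11.7 − 10.3 × 1.94 = -8.21 V.
But -8.21 V < V_ov = 2.09 V, so the device is actually in triode.
In triode I_D = k_n[V_ov V_DS − ½ V_DS²] and I_D = (V_DD − V_DS)/R_D. Equating: 4.56 V_DS² − 20.06 V_DS + 11.7 = 0, giving V_DS = 0.692 V (the root below V_ov).
I_D = (11.7 − 0.692) / 1.94 = 5.67 mA.

I_D = 5.67 mA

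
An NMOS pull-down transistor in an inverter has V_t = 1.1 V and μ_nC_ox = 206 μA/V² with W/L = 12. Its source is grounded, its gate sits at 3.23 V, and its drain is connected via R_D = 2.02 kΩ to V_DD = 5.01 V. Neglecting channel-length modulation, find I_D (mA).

V_GS = V_G = 3.23 V, so V_ov = 3.23 − 1.1 = 2.13 V.
k_n = μ_nC_ox · (W/L) = 2.472 mA/V².
Assume saturation: I_D = ½ k_n V_ov² = 0.5 × 2.472 × 2.13² = 5.61 mA, giving V_DS = V_DD − I_D R_D = 5.01 − 5.61 × 2.02 = -6.32 V.
But -6.32 V < V_ov = 2.13 V, so the device is actually in triode.
In triode I_D = k_n[V_ov V_DS − ½ V_DS²] and I_D = (V_DD − V_DS)/R_D. Equating: 2.5 V_DS² − 11.64 V_DS + 5.01 = 0, giving V_DS = 0.48 V (the root below V_ov).
I_D = (5.01 − 0.48) / 2.02 = 2.24 mA.

I_D = 2.24 mA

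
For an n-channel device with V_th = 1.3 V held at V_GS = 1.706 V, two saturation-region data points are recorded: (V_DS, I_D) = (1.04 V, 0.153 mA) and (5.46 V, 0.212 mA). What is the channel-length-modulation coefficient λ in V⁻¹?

With V_GS fixed, I_D ∝ (1 + λ V_DS) in saturation, so I_D2/I_D1 = (1 + λ V_DS2)/(1 + λ V_DS1).
0.212/0.153 = 1.386 = (1 + 5.46 λ)/(1 + 1.04 λ).
Solving: λ (I_D1 V_DS2 − I_D2 V_DS1) = I_D2 − I_D1, so λ = (0.212 − 0.153) / (0.153 × 5.46 − 0.212 × 1.04) = 0.059 / 0.615 = 0.096 V⁻¹.

λ = 0.0960 V⁻¹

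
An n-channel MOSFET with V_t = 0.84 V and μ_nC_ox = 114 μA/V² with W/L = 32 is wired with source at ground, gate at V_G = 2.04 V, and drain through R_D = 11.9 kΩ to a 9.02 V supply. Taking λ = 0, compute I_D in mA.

V_GS = V_G = 2.04 V, so V_ov = 2.04 − 0.84 = 1.2 V.
k_n = μ_nC_ox · (W/L) = 3.648 mA/V².
Assume saturation: I_D = ½ k_n V_ov² = 0.5 × 3.648 × 1.2² = 2.63 mA, giving V_DS = V_DD − I_D R_D = 9.02 − 2.63 × 11.9 = -22.2 V.
But -22.2 V < V_ov = 1.2 V, so the device is actually in triode.
In triode I_D = k_n[V_ov V_DS − ½ V_DS²] and I_D = (V_DD − V_DS)/R_D. Equating: 21.7 V_DS² − 53.09 V_DS + 9.02 = 0, giving V_DS = 0.184 V (the root below V_ov).
I_D = (9.02 − 0.184) / 11.9 = 0.743 mA.

I_D = 0.743 mA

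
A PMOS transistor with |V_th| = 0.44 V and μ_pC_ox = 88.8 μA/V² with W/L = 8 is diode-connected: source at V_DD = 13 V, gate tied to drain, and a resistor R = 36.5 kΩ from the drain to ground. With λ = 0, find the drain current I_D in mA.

With gate tied to drain, V_SG = V_SD ≥ V_SG − |V_th|, so the device is in saturation.
k_p = μ_pC_ox · (W/L) = 0.7104 mA/V².
KCL at the drain: ½ k_p (V_SG − |V_th|)² = (V_DD − V_SG)/R.
Let x = V_SG − 0.44. Then 13 x² + x − 12.56 = 0, giving x = 0.946 V (positive root), so V_SG = 1.39 V.
I_D = (V_DD − V_SG)/R = (13 − 1.39) / 36.5 = 0.318 mA.

I_D = 0.318 mA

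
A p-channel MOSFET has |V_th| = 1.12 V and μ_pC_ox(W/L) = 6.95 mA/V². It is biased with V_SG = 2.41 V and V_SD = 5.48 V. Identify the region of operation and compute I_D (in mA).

V_ov = V_SG − |V_th| = 2.41 − 1.12 = 1.29 V.
Since V_SD = 5.48 V ≥ V_ov = 1.29 V, the device is in saturation.
I_D = ½ k_p V_ov² = 0.5 × 6.95 × 1.29² = 5.78 mA.

Saturation; I_D = 5.78 mA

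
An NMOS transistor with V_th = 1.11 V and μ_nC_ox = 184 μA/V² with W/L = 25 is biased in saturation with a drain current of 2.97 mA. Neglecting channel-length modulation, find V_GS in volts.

V_GS = 2.25 V

k_n = μ_nC_ox · (W/L) = 4.6 mA/V².
In saturation I_D = ½ k_n (V_GS − V_th)², so V_GS − V_th = √(2 I_D / k_n) = √(2 × 2.97 / 4.6) = 1.14 V.
V_GS = 1.11 + 1.14 = 2.25 V.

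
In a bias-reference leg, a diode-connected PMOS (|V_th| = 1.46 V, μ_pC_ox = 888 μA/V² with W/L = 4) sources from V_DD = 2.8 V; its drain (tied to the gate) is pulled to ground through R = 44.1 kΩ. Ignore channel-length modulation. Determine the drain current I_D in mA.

I_D = 0.0276 mA

With gate tied to drain, V_SG = V_SD ≥ V_SG − |V_th|, so the device is in saturation.
k_p = μ_pC_ox · (W/L) = 3.552 mA/V².
KCL at the drain: ½ k_p (V_SG − |V_th|)² = (V_DD − V_SG)/R.
Let x = V_SG − 1.46. Then 78.3 x² + x − 1.34 = 0, giving x = 0.125 V (positive root), so V_SG = 1.58 V.
I_D = (V_DD − V_SG)/R = (2.8 − 1.58) / 44.1 = 0.0276 mA.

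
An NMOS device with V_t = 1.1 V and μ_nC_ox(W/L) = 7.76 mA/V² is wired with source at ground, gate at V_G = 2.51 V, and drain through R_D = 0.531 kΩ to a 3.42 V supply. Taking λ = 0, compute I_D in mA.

I_D = 5.28 mA

V_GS = V_G = 2.51 V, so V_ov = 2.51 − 1.1 = 1.41 V.
Assume saturation: I_D = ½ k_n V_ov² = 0.5 × 7.76 × 1.41² = 7.71 mA, giving V_DS = V_DD − I_D R_D = 3.42 − 7.71 × 0.531 = -0.676 V.
But -0.676 V < V_ov = 1.41 V, so the device is actually in triode.
In triode I_D = k_n[V_ov V_DS − ½ V_DS²] and I_D = (V_DD − V_DS)/R_D. Equating: 2.06 V_DS² − 6.81 V_DS + 3.42 = 0, giving V_DS = 0.618 V (the root below V_ov).
I_D = (3.42 − 0.618) / 0.531 = 5.28 mA.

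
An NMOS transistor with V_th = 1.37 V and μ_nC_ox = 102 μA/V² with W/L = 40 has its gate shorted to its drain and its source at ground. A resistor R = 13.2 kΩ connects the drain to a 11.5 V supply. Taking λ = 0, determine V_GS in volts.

V_GS = 1.97 V

With gate tied to drain, V_GS = V_DS ≥ V_GS − V_th, so the device is in saturation.
k_n = μ_nC_ox · (W/L) = 4.08 mA/V².
KCL at the drain: ½ k_n (V_GS − V_th)² = (V_DD − V_GS)/R.
Let x = V_GS − 1.37. Then 26.9 x² + x − 10.13 = 0, giving x = 0.595 V (positive root), so V_GS = 1.97 V.
I_D = (V_DD − V_GS)/R = (11.5 − 1.97) / 13.2 = 0.722 mA.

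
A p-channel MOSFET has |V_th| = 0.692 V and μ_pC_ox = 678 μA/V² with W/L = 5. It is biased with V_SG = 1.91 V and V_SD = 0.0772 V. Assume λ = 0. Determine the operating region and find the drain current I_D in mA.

Triode; I_D = 0.309 mA

k_p = μ_pC_ox · (W/L) = 3.39 mA/V².
V_ov = V_SG − |V_th| = 1.91 − 0.692 = 1.22 V.
Since V_SD = 0.0772 V < V_ov = 1.22 V, the device is in the triode region.
I_D = k_p [V_ov · V_SD − ½ V_SD²] = 3.39 × [1.22 × 0.0772 − 0.5 × 0.0772²] = 0.309 mA.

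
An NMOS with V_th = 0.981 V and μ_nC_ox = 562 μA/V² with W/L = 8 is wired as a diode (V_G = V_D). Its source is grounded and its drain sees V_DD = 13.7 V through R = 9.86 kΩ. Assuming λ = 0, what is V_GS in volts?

V_GS = 1.72 V

With gate tied to drain, V_GS = V_DS ≥ V_GS − V_th, so the device is in saturation.
k_n = μ_nC_ox · (W/L) = 4.496 mA/V².
KCL at the drain: ½ k_n (V_GS − V_th)² = (V_DD − V_GS)/R.
Let x = V_GS − 0.981. Then 22.2 x² + x − 12.72 = 0, giving x = 0.735 V (positive root), so V_GS = 1.72 V.
I_D = (V_DD − V_GS)/R = (13.7 − 1.72) / 9.86 = 1.22 mA.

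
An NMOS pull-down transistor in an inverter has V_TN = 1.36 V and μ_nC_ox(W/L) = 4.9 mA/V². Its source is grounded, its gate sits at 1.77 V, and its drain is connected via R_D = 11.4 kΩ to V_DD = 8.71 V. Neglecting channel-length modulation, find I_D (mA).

I_D = 0.412 mA

V_GS = V_G = 1.77 V, so V_ov = 1.77 − 1.36 = 0.41 V.
Assume saturation: I_D = ½ k_n V_ov² = 0.5 × 4.9 × 0.41² = 0.412 mA, giving V_DS = V_DD − I_D R_D = 8.71 − 0.412 × 11.4 = 4.01 V.
V_DS = 4.01 V ≥ V_ov = 0.41 V, confirming saturation.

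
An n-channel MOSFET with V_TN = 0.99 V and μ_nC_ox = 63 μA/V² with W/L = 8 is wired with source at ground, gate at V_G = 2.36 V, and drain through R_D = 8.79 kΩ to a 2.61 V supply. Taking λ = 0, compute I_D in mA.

I_D = 0.248 mA

V_GS = V_G = 2.36 V, so V_ov = 2.36 − 0.99 = 1.37 V.
k_n = μ_nC_ox · (W/L) = 0.504 mA/V².
Assume saturation: I_D = ½ k_n V_ov² = 0.5 × 0.504 × 1.37² = 0.473 mA, giving V_DS = V_DD − I_D R_D = 2.61 − 0.473 × 8.79 = -1.55 V.
But -1.55 V < V_ov = 1.37 V, so the device is actually in triode.
In triode I_D = k_n[V_ov V_DS − ½ V_DS²] and I_D = (V_DD − V_DS)/R_D. Equating: 2.22 V_DS² − 7.069 V_DS + 2.61 = 0, giving V_DS = 0.426 V (the root below V_ov).
I_D = (2.61 − 0.426) / 8.79 = 0.248 mA.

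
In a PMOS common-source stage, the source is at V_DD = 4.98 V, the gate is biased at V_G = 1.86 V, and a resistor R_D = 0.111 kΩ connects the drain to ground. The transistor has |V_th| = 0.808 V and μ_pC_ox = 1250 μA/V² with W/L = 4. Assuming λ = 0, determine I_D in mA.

V_SG = V_DD − V_G = 4.98 − 1.86 = 3.12 V, so V_ov = 3.12 − 0.808 = 2.31 V.
k_p = μ_pC_ox · (W/L) = 5 mA/V².
Assume saturation: I_D = ½ k_p V_ov² = 0.5 × 5 × 2.31² = 13.4 mA, giving V_SD = V_DD − I_D R_D = 4.98 − 13.4 × 0.111 = 3.5 V.
V_SD = 3.5 V ≥ V_ov = 2.31 V, confirming saturation.

I_D = 13.4 mA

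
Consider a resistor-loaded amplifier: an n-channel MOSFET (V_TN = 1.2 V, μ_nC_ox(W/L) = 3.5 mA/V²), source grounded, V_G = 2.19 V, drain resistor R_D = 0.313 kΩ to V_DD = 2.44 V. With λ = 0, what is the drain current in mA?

I_D = 1.72 mA

V_GS = V_G = 2.19 V, so V_ov = 2.19 − 1.2 = 0.99 V.
Assume saturation: I_D = ½ k_n V_ov² = 0.5 × 3.5 × 0.99² = 1.72 mA, giving V_DS = V_DD − I_D R_D = 2.44 − 1.72 × 0.313 = 1.9 V.
V_DS = 1.9 V ≥ V_ov = 0.99 V, confirming saturation.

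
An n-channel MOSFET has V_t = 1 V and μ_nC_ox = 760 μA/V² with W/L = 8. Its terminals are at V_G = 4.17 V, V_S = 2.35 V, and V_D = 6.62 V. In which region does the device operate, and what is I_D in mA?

V_GS = V_G − V_S = 4.17 − 2.35 = 1.82 V; V_DS = V_D − V_S = 6.62 − 2.35 = 4.27 V.
k_n = μ_nC_ox · (W/L) = 6.08 mA/V².
V_ov = V_GS − V_t = 1.82 − 1 = 0.82 V.
Since V_DS = 4.27 V ≥ V_ov = 0.82 V, the device is in saturation.
I_D = ½ k_n V_ov² = 0.5 × 6.08 × 0.82² = 2.04 mA.

Saturation; I_D = 2.04 mA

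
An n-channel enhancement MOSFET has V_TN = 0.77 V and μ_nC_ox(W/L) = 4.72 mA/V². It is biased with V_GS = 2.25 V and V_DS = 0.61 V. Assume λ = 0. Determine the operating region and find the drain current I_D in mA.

Triode; I_D = 3.38 mA

V_ov = V_GS − V_TN = 2.25 − 0.77 = 1.48 V.
Since V_DS = 0.61 V < V_ov = 1.48 V, the device is in the triode region.
I_D = k_n [V_ov · V_DS − ½ V_DS²] = 4.72 × [1.48 × 0.61 − 0.5 × 0.61²] = 3.38 mA.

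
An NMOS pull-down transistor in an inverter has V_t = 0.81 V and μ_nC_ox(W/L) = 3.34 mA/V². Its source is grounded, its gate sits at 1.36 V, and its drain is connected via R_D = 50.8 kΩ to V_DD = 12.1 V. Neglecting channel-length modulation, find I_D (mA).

I_D = 0.235 mA

V_GS = V_G = 1.36 V, so V_ov = 1.36 − 0.81 = 0.55 V.
Assume saturation: I_D = ½ k_n V_ov² = 0.5 × 3.34 × 0.55² = 0.505 mA, giving V_DS = V_DD − I_D R_D = 12.1 − 0.505 × 50.8 = -13.6 V.
But -13.6 V < V_ov = 0.55 V, so the device is actually in triode.
In triode I_D = k_n[V_ov V_DS − ½ V_DS²] and I_D = (V_DD − V_DS)/R_D. Equating: 84.8 V_DS² − 94.32 V_DS + 12.1 = 0, giving V_DS = 0.148 V (the root below V_ov).
I_D = (12.1 − 0.148) / 50.8 = 0.235 mA.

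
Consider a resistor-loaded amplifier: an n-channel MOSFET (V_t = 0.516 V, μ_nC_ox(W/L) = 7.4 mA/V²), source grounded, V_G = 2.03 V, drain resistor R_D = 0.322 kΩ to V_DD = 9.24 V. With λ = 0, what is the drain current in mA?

I_D = 8.48 mA

V_GS = V_G = 2.03 V, so V_ov = 2.03 − 0.516 = 1.51 V.
Assume saturation: I_D = ½ k_n V_ov² = 0.5 × 7.4 × 1.51² = 8.48 mA, giving V_DS = V_DD − I_D R_D = 9.24 − 8.48 × 0.322 = 6.51 V.
V_DS = 6.51 V ≥ V_ov = 1.51 V, confirming saturation.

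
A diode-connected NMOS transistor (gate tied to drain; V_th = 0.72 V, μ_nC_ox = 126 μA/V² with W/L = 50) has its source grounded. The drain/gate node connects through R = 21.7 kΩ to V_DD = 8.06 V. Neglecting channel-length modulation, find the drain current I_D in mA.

With gate tied to drain, V_GS = V_DS ≥ V_GS − V_th, so the device is in saturation.
k_n = μ_nC_ox · (W/L) = 6.3 mA/V².
KCL at the drain: ½ k_n (V_GS − V_th)² = (V_DD − V_GS)/R.
Let x = V_GS − 0.72. Then 68.4 x² + x − 7.34 = 0, giving x = 0.32 V (positive root), so V_GS = 1.04 V.
I_D = (V_DD − V_GS)/R = (8.06 − 1.04) / 21.7 = 0.323 mA.

I_D = 0.323 mA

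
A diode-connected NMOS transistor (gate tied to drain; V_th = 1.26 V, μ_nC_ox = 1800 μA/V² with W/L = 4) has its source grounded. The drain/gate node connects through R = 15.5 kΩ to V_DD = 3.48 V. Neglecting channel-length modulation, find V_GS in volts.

With gate tied to drain, V_GS = V_DS ≥ V_GS − V_th, so the device is in saturation.
k_n = μ_nC_ox · (W/L) = 7.2 mA/V².
KCL at the drain: ½ k_n (V_GS − V_th)² = (V_DD − V_GS)/R.
Let x = V_GS − 1.26. Then 55.8 x² + x − 2.22 = 0, giving x = 0.191 V (positive root), so V_GS = 1.45 V.
I_D = (V_DD − V_GS)/R = (3.48 − 1.45) / 15.5 = 0.131 mA.

V_GS = 1.45 V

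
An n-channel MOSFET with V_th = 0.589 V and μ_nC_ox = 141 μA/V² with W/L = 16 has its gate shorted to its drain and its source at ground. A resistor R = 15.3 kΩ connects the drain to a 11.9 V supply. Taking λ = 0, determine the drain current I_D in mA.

With gate tied to drain, V_GS = V_DS ≥ V_GS − V_th, so the device is in saturation.
k_n = μ_nC_ox · (W/L) = 2.256 mA/V².
KCL at the drain: ½ k_n (V_GS − V_th)² = (V_DD − V_GS)/R.
Let x = V_GS − 0.589. Then 17.3 x² + x − 11.31 = 0, giving x = 0.781 V (positive root), so V_GS = 1.37 V.
I_D = (V_DD − V_GS)/R = (11.9 − 1.37) / 15.3 = 0.688 mA.

I_D = 0.688 mA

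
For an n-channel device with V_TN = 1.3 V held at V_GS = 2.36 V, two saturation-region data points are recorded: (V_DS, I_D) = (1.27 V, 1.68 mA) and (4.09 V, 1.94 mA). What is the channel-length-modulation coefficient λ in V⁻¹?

λ = 0.0590 V⁻¹

With V_GS fixed, I_D ∝ (1 + λ V_DS) in saturation, so I_D2/I_D1 = (1 + λ V_DS2)/(1 + λ V_DS1).
1.94/1.68 = 1.155 = (1 + 4.09 λ)/(1 + 1.27 λ).
Solving: λ (I_D1 V_DS2 − I_D2 V_DS1) = I_D2 − I_D1, so λ = (1.94 − 1.68) / (1.68 × 4.09 − 1.94 × 1.27) = 0.26 / 4.41 = 0.059 V⁻¹.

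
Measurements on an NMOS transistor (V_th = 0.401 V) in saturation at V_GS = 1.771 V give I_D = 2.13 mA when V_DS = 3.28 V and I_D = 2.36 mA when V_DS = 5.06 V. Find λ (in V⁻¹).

With V_GS fixed, I_D ∝ (1 + λ V_DS) in saturation, so I_D2/I_D1 = (1 + λ V_DS2)/(1 + λ V_DS1).
2.36/2.13 = 1.108 = (1 + 5.06 λ)/(1 + 3.28 λ).
Solving: λ (I_D1 V_DS2 − I_D2 V_DS1) = I_D2 − I_D1, so λ = (2.36 − 2.13) / (2.13 × 5.06 − 2.36 × 3.28) = 0.23 / 3.04 = 0.0757 V⁻¹.

λ = 0.0757 V⁻¹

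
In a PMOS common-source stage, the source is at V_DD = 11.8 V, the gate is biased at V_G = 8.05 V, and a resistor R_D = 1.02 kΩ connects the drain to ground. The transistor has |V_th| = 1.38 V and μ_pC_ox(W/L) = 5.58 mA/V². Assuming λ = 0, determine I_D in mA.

V_SG = V_DD − V_G = 11.8 − 8.05 = 3.75 V, so V_ov = 3.75 − 1.38 = 2.37 V.
Assume saturation: I_D = ½ k_p V_ov² = 0.5 × 5.58 × 2.37² = 15.7 mA, giving V_SD = V_DD − I_D R_D = 11.8 − 15.7 × 1.02 = -4.18 V.
But -4.18 V < V_ov = 2.37 V, so the device is actually in triode.
In triode I_D = k_p[V_ov V_SD − ½ V_SD²] and I_D = (V_DD − V_SD)/R_D. Equating: 2.85 V_SD² − 14.49 V_SD + 11.8 = 0, giving V_SD = 1.02 V (the root below V_ov).
I_D = (11.8 − 1.02) / 1.02 = 10.6 mA.

I_D = 10.6 mA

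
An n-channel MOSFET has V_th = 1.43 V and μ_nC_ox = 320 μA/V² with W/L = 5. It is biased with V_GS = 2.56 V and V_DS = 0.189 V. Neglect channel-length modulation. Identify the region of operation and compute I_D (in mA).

k_n = μ_nC_ox · (W/L) = 1.6 mA/V².
V_ov = V_GS − V_th = 2.56 − 1.43 = 1.13 V.
Since V_DS = 0.189 V < V_ov = 1.13 V, the device is in the triode region.
I_D = k_n [V_ov · V_DS − ½ V_DS²] = 1.6 × [1.13 × 0.189 − 0.5 × 0.189²] = 0.313 mA.

Triode; I_D = 0.313 mA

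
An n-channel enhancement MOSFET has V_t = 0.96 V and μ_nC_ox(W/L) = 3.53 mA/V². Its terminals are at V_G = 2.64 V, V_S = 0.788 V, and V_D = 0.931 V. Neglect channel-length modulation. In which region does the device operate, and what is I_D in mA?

V_GS = V_G − V_S = 2.64 − 0.788 = 1.85 V; V_DS = V_D − V_S = 0.931 − 0.788 = 0.143 V.
V_ov = V_GS − V_t = 1.85 − 0.96 = 0.892 V.
Since V_DS = 0.143 V < V_ov = 0.892 V, the device is in the triode region.
I_D = k_n [V_ov · V_DS − ½ V_DS²] = 3.53 × [0.892 × 0.143 − 0.5 × 0.143²] = 0.414 mA.

Triode; I_D = 0.414 mA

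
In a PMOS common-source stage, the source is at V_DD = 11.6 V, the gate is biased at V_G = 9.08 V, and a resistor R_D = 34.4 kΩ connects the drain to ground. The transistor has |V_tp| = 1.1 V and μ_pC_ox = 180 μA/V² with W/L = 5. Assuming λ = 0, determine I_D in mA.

I_D = 0.329 mA

V_SG = V_DD − V_G = 11.6 − 9.08 = 2.52 V, so V_ov = 2.52 − 1.1 = 1.42 V.
k_p = μ_pC_ox · (W/L) = 0.9 mA/V².
Assume saturation: I_D = ½ k_p V_ov² = 0.5 × 0.9 × 1.42² = 0.907 mA, giving V_SD = V_DD − I_D R_D = 11.6 − 0.907 × 34.4 = -19.6 V.
But -19.6 V < V_ov = 1.42 V, so the device is actually in triode.
In triode I_D = k_p[V_ov V_SD − ½ V_SD²] and I_D = (V_DD − V_SD)/R_D. Equating: 15.5 V_SD² − 44.96 V_SD + 11.6 = 0, giving V_SD = 0.286 V (the root below V_ov).
I_D = (11.6 − 0.286) / 34.4 = 0.329 mA.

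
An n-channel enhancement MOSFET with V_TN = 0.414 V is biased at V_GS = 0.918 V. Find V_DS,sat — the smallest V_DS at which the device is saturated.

The boundary between triode and saturation is V_DS = V_GS − V_TN = V_ov.
V_ov = 0.918 − 0.414 = 0.504 V.

V_DS,sat = 0.504 V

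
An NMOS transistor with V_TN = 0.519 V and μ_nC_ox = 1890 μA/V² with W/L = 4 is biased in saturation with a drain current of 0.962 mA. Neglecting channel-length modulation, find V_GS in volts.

V_GS = 1.02 V

k_n = μ_nC_ox · (W/L) = 7.56 mA/V².
In saturation I_D = ½ k_n (V_GS − V_TN)², so V_GS − V_TN = √(2 I_D / k_n) = √(2 × 0.962 / 7.56) = 0.504 V.
V_GS = 0.519 + 0.504 = 1.02 V.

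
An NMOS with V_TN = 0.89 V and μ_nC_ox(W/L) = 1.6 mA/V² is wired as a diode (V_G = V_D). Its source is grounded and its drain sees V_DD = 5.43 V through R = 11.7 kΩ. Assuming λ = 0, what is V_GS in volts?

With gate tied to drain, V_GS = V_DS ≥ V_GS − V_TN, so the device is in saturation.
KCL at the drain: ½ k_n (V_GS − V_TN)² = (V_DD − V_GS)/R.
Let x = V_GS − 0.89. Then 9.36 x² + x − 4.54 = 0, giving x = 0.645 V (positive root), so V_GS = 1.54 V.
I_D = (V_DD − V_GS)/R = (5.43 − 1.54) / 11.7 = 0.333 mA.

V_GS = 1.54 V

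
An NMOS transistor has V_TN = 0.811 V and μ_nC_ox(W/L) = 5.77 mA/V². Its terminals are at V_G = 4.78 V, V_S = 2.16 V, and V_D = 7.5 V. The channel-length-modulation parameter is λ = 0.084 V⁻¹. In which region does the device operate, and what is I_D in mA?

Saturation; I_D = 13.7 mA

V_GS = V_G − V_S = 4.78 − 2.16 = 2.62 V; V_DS = V_D − V_S = 7.5 − 2.16 = 5.34 V.
V_ov = V_GS − V_TN = 2.62 − 0.811 = 1.81 V.
Since V_DS = 5.34 V ≥ V_ov = 1.81 V, the device is in saturation.
I_D = ½ k_n V_ov² (1 + λ V_DS) = 0.5 × 5.77 × 1.81² × (1 + 0.084 × 5.34) = 13.7 mA.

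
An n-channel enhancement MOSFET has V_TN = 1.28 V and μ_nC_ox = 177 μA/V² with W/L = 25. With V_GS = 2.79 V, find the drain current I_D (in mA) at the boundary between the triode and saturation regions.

I_D = 5.04 mA

At the boundary V_DS = V_ov = V_GS − V_TN = 2.79 − 1.28 = 1.51 V.
k_n = μ_nC_ox · (W/L) = 4.425 mA/V².
I_D = ½ k_n V_ov² = 0.5 × 4.425 × 1.51² = 5.04 mA.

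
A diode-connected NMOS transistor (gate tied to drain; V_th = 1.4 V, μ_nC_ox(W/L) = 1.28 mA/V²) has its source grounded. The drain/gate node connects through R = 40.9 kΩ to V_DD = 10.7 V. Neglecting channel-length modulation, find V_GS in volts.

V_GS = 1.98 V

With gate tied to drain, V_GS = V_DS ≥ V_GS − V_th, so the device is in saturation.
KCL at the drain: ½ k_n (V_GS − V_th)² = (V_DD − V_GS)/R.
Let x = V_GS − 1.4. Then 26.2 x² + x − 9.3 = 0, giving x = 0.577 V (positive root), so V_GS = 1.98 V.
I_D = (V_DD − V_GS)/R = (10.7 − 1.98) / 40.9 = 0.213 mA.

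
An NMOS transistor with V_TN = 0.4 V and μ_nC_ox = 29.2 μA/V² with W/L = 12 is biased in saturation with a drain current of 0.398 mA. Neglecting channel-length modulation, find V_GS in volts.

k_n = μ_nC_ox · (W/L) = 0.3504 mA/V².
In saturation I_D = ½ k_n (V_GS − V_TN)², so V_GS − V_TN = √(2 I_D / k_n) = √(2 × 0.398 / 0.3504) = 1.51 V.
V_GS = 0.4 + 1.51 = 1.91 V.

V_GS = 1.91 V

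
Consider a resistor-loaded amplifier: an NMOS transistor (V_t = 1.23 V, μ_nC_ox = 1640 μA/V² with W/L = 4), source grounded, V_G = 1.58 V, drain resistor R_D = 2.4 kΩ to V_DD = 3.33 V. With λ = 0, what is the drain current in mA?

I_D = 0.402 mA

V_GS = V_G = 1.58 V, so V_ov = 1.58 − 1.23 = 0.35 V.
k_n = μ_nC_ox · (W/L) = 6.56 mA/V².
Assume saturation: I_D = ½ k_n V_ov² = 0.5 × 6.56 × 0.35² = 0.402 mA, giving V_DS = V_DD − I_D R_D = 3.33 − 0.402 × 2.4 = 2.37 V.
V_DS = 2.37 V ≥ V_ov = 0.35 V, confirming saturation.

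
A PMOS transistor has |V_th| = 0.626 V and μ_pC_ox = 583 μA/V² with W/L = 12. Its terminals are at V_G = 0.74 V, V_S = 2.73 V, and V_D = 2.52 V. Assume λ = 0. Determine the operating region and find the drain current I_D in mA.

V_SG = V_S − V_G = 2.73 − 0.74 = 1.99 V; V_SD = V_S − V_D = 2.73 − 2.52 = 0.21 V.
k_p = μ_pC_ox · (W/L) = 6.996 mA/V².
V_ov = V_SG − |V_th| = 1.99 − 0.626 = 1.36 V.
Since V_SD = 0.21 V < V_ov = 1.36 V, the device is in the triode region.
I_D = k_p [V_ov · V_SD − ½ V_SD²] = 6.996 × [1.36 × 0.21 − 0.5 × 0.21²] = 1.85 mA.

Triode; I_D = 1.85 mA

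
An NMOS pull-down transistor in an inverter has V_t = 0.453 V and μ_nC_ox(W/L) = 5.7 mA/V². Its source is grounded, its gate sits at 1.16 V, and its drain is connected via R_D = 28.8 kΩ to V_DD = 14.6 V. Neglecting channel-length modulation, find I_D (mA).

V_GS = V_G = 1.16 V, so V_ov = 1.16 − 0.453 = 0.707 V.
Assume saturation: I_D = ½ k_n V_ov² = 0.5 × 5.7 × 0.707² = 1.42 mA, giving V_DS = V_DD − I_D R_D = 14.6 − 1.42 × 28.8 = -26.4 V.
But -26.4 V < V_ov = 0.707 V, so the device is actually in triode.
In triode I_D = k_n[V_ov V_DS − ½ V_DS²] and I_D = (V_DD − V_DS)/R_D. Equating: 82.1 V_DS² − 117.1 V_DS + 14.6 = 0, giving V_DS = 0.138 V (the root below V_ov).
I_D = (14.6 − 0.138) / 28.8 = 0.502 mA.

I_D = 0.502 mA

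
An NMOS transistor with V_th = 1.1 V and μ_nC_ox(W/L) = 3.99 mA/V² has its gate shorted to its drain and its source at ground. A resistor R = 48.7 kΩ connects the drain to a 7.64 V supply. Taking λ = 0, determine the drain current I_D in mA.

With gate tied to drain, V_GS = V_DS ≥ V_GS − V_th, so the device is in saturation.
KCL at the drain: ½ k_n (V_GS − V_th)² = (V_DD − V_GS)/R.
Let x = V_GS − 1.1. Then 97.2 x² + x − 6.54 = 0, giving x = 0.254 V (positive root), so V_GS = 1.35 V.
I_D = (V_DD − V_GS)/R = (7.64 − 1.35) / 48.7 = 0.129 mA.

I_D = 0.129 mA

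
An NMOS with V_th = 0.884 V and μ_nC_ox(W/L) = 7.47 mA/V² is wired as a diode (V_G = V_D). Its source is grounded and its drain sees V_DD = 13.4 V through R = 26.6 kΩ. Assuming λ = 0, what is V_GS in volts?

With gate tied to drain, V_GS = V_DS ≥ V_GS − V_th, so the device is in saturation.
KCL at the drain: ½ k_n (V_GS − V_th)² = (V_DD − V_GS)/R.
Let x = V_GS − 0.884. Then 99.4 x² + x − 12.52 = 0, giving x = 0.35 V (positive root), so V_GS = 1.23 V.
I_D = (V_DD − V_GS)/R = (13.4 − 1.23) / 26.6 = 0.457 mA.

V_GS = 1.23 V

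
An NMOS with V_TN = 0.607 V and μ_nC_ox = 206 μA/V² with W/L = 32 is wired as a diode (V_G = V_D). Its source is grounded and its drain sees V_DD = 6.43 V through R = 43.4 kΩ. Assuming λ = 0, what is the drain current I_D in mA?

I_D = 0.130 mA

With gate tied to drain, V_GS = V_DS ≥ V_GS − V_TN, so the device is in saturation.
k_n = μ_nC_ox · (W/L) = 6.592 mA/V².
KCL at the drain: ½ k_n (V_GS − V_TN)² = (V_DD − V_GS)/R.
Let x = V_GS − 0.607. Then 143 x² + x − 5.823 = 0, giving x = 0.198 V (positive root), so V_GS = 0.805 V.
I_D = (V_DD − V_GS)/R = (6.43 − 0.805) / 43.4 = 0.13 mA.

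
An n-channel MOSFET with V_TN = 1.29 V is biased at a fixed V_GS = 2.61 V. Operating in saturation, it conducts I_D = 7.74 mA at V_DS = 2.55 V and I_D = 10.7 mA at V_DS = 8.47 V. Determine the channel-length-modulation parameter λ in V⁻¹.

λ = 0.0773 V⁻¹

With V_GS fixed, I_D ∝ (1 + λ V_DS) in saturation, so I_D2/I_D1 = (1 + λ V_DS2)/(1 + λ V_DS1).
10.7/7.74 = 1.382 = (1 + 8.47 λ)/(1 + 2.55 λ).
Solving: λ (I_D1 V_DS2 − I_D2 V_DS1) = I_D2 − I_D1, so λ = (10.7 − 7.74) / (7.74 × 8.47 − 10.7 × 2.55) = 2.96 / 38.3 = 0.0773 V⁻¹.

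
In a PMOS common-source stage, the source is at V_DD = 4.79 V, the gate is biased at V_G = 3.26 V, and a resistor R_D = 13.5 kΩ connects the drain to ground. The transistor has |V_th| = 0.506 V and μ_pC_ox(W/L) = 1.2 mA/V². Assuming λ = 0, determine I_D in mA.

V_SG = V_DD − V_G = 4.79 − 3.26 = 1.53 V, so V_ov = 1.53 − 0.506 = 1.02 V.
Assume saturation: I_D = ½ k_p V_ov² = 0.5 × 1.2 × 1.02² = 0.629 mA, giving V_SD = V_DD − I_D R_D = 4.79 − 0.629 × 13.5 = -3.7 V.
But -3.7 V < V_ov = 1.02 V, so the device is actually in triode.
In triode I_D = k_p[V_ov V_SD − ½ V_SD²] and I_D = (V_DD − V_SD)/R_D. Equating: 8.1 V_SD² − 17.59 V_SD + 4.79 = 0, giving V_SD = 0.319 V (the root below V_ov).
I_D = (4.79 − 0.319) / 13.5 = 0.331 mA.

I_D = 0.331 mA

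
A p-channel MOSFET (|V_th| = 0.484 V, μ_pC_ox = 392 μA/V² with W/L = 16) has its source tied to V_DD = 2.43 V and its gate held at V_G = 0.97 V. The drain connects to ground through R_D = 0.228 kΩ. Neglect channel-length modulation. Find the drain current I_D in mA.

I_D = 2.99 mA

V_SG = V_DD − V_G = 2.43 − 0.97 = 1.46 V, so V_ov = 1.46 − 0.484 = 0.976 V.
k_p = μ_pC_ox · (W/L) = 6.272 mA/V².
Assume saturation: I_D = ½ k_p V_ov² = 0.5 × 6.272 × 0.976² = 2.99 mA, giving V_SD = V_DD − I_D R_D = 2.43 − 2.99 × 0.228 = 1.75 V.
V_SD = 1.75 V ≥ V_ov = 0.976 V, confirming saturation.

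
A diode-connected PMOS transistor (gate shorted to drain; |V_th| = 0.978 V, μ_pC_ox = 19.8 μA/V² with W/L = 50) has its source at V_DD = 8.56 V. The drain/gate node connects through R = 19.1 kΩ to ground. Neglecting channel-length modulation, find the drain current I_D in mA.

With gate tied to drain, V_SG = V_SD ≥ V_SG − |V_th|, so the device is in saturation.
k_p = μ_pC_ox · (W/L) = 0.99 mA/V².
KCL at the drain: ½ k_p (V_SG − |V_th|)² = (V_DD − V_SG)/R.
Let x = V_SG − 0.978. Then 9.45 x² + x − 7.582 = 0, giving x = 0.844 V (positive root), so V_SG = 1.82 V.
I_D = (V_DD − V_SG)/R = (8.56 − 1.82) / 19.1 = 0.353 mA.

I_D = 0.353 mA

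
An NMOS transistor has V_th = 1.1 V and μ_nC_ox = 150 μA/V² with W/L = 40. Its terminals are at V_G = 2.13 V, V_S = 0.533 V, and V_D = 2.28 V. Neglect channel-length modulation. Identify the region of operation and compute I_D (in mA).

V_GS = V_G − V_S = 2.13 − 0.533 = 1.6 V; V_DS = V_D − V_S = 2.28 − 0.533 = 1.75 V.
k_n = μ_nC_ox · (W/L) = 6 mA/V².
V_ov = V_GS − V_th = 1.6 − 1.1 = 0.497 V.
Since V_DS = 1.75 V ≥ V_ov = 0.497 V, the device is in saturation.
I_D = ½ k_n V_ov² = 0.5 × 6 × 0.497² = 0.741 mA.

Saturation; I_D = 0.741 mA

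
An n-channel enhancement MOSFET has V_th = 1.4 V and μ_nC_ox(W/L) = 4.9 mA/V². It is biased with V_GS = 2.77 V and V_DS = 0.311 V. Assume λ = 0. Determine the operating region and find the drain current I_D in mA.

V_ov = V_GS − V_th = 2.77 − 1.4 = 1.37 V.
Since V_DS = 0.311 V < V_ov = 1.37 V, the device is in the triode region.
I_D = k_n [V_ov · V_DS − ½ V_DS²] = 4.9 × [1.37 × 0.311 − 0.5 × 0.311²] = 1.85 mA.

Triode; I_D = 1.85 mA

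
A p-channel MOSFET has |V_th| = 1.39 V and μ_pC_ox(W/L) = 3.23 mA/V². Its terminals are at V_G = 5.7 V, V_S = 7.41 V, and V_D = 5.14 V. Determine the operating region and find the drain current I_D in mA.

V_SG = V_S − V_G = 7.41 − 5.7 = 1.71 V; V_SD = V_S − V_D = 7.41 − 5.14 = 2.27 V.
V_ov = V_SG − |V_th| = 1.71 − 1.39 = 0.32 V.
Since V_SD = 2.27 V ≥ V_ov = 0.32 V, the device is in saturation.
I_D = ½ k_p V_ov² = 0.5 × 3.23 × 0.32² = 0.165 mA.

Saturation; I_D = 0.165 mA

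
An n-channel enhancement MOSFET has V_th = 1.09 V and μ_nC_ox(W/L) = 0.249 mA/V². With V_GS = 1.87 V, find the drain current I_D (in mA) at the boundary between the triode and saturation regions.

At the boundary V_DS = V_ov = V_GS − V_th = 1.87 − 1.09 = 0.78 V.
I_D = ½ k_n V_ov² = 0.5 × 0.249 × 0.78² = 0.0757 mA.

I_D = 0.0757 mA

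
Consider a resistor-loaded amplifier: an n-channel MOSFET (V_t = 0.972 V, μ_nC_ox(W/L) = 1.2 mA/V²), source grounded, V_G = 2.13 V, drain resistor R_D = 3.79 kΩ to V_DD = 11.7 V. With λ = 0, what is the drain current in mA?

I_D = 0.805 mA

V_GS = V_G = 2.13 V, so V_ov = 2.13 − 0.972 = 1.16 V.
Assume saturation: I_D = ½ k_n V_ov² = 0.5 × 1.2 × 1.16² = 0.805 mA, giving V_DS = V_DD − I_D R_D = 11.7 − 0.805 × 3.79 = 8.65 V.
V_DS = 8.65 V ≥ V_ov = 1.16 V, confirming saturation.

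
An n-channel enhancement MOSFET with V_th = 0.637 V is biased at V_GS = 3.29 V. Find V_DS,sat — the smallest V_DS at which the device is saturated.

V_DS,sat = 2.65 V

The boundary between triode and saturation is V_DS = V_GS − V_th = V_ov.
V_ov = 3.29 − 0.637 = 2.65 V.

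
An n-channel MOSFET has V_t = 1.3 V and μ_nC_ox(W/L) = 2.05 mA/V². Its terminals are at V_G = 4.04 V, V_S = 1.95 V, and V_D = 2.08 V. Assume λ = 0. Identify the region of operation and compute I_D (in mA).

V_GS = V_G − V_S = 4.04 − 1.95 = 2.09 V; V_DS = V_D − V_S = 2.08 − 1.95 = 0.13 V.
V_ov = V_GS − V_t = 2.09 − 1.3 = 0.79 V.
Since V_DS = 0.13 V < V_ov = 0.79 V, the device is in the triode region.
I_D = k_n [V_ov · V_DS − ½ V_DS²] = 2.05 × [0.79 × 0.13 − 0.5 × 0.13²] = 0.193 mA.

Triode; I_D = 0.193 mA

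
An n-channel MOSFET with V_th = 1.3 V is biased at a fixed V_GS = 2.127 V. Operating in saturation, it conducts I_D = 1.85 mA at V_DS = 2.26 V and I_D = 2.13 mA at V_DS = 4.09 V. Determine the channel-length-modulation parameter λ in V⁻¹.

With V_GS fixed, I_D ∝ (1 + λ V_DS) in saturation, so I_D2/I_D1 = (1 + λ V_DS2)/(1 + λ V_DS1).
2.13/1.85 = 1.151 = (1 + 4.09 λ)/(1 + 2.26 λ).
Solving: λ (I_D1 V_DS2 − I_D2 V_DS1) = I_D2 − I_D1, so λ = (2.13 − 1.85) / (1.85 × 4.09 − 2.13 × 2.26) = 0.28 / 2.75 = 0.102 V⁻¹.

λ = 0.102 V⁻¹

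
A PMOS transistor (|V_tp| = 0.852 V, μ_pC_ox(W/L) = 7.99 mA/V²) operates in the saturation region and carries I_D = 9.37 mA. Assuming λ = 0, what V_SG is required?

In saturation I_D = ½ k_p (V_SG − |V_tp|)², so V_SG − |V_tp| = √(2 I_D / k_p) = √(2 × 9.37 / 7.99) = 1.53 V.
V_SG = 0.852 + 1.53 = 2.38 V.

V_SG = 2.38 V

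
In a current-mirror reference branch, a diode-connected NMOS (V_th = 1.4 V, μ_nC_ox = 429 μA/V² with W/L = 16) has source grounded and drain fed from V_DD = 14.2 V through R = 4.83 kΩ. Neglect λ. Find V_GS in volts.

V_GS = 2.25 V

With gate tied to drain, V_GS = V_DS ≥ V_GS − V_th, so the device is in saturation.
k_n = μ_nC_ox · (W/L) = 6.864 mA/V².
KCL at the drain: ½ k_n (V_GS − V_th)² = (V_DD − V_GS)/R.
Let x = V_GS − 1.4. Then 16.6 x² + x − 12.8 = 0, giving x = 0.849 V (positive root), so V_GS = 2.25 V.
I_D = (V_DD − V_GS)/R = (14.2 − 2.25) / 4.83 = 2.47 mA.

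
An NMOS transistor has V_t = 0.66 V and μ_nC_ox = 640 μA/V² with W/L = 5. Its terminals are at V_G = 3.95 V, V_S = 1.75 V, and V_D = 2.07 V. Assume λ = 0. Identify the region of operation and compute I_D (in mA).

V_GS = V_G − V_S = 3.95 − 1.75 = 2.2 V; V_DS = V_D − V_S = 2.07 − 1.75 = 0.32 V.
k_n = μ_nC_ox · (W/L) = 3.2 mA/V².
V_ov = V_GS − V_t = 2.2 − 0.66 = 1.54 V.
Since V_DS = 0.32 V < V_ov = 1.54 V, the device is in the triode region.
I_D = k_n [V_ov · V_DS − ½ V_DS²] = 3.2 × [1.54 × 0.32 − 0.5 × 0.32²] = 1.41 mA.

Triode; I_D = 1.41 mA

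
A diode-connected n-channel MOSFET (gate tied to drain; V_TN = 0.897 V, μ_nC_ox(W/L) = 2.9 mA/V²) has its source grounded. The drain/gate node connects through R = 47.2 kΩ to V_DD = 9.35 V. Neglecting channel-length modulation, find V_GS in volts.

With gate tied to drain, V_GS = V_DS ≥ V_GS − V_TN, so the device is in saturation.
KCL at the drain: ½ k_n (V_GS − V_TN)² = (V_DD − V_GS)/R.
Let x = V_GS − 0.897. Then 68.4 x² + x − 8.453 = 0, giving x = 0.344 V (positive root), so V_GS = 1.24 V.
I_D = (V_DD − V_GS)/R = (9.35 − 1.24) / 47.2 = 0.172 mA.

V_GS = 1.24 V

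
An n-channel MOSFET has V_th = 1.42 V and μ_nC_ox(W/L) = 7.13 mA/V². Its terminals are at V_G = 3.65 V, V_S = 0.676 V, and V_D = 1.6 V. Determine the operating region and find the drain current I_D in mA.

V_GS = V_G − V_S = 3.65 − 0.676 = 2.97 V; V_DS = V_D − V_S = 1.6 − 0.676 = 0.924 V.
V_ov = V_GS − V_th = 2.97 − 1.42 = 1.55 V.
Since V_DS = 0.924 V < V_ov = 1.55 V, the device is in the triode region.
I_D = k_n [V_ov · V_DS − ½ V_DS²] = 7.13 × [1.55 × 0.924 − 0.5 × 0.924²] = 7.19 mA.

Triode; I_D = 7.19 mA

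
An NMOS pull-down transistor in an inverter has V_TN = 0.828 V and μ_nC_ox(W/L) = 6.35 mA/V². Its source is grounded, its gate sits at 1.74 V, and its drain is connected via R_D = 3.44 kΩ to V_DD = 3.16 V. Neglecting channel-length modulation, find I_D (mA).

I_D = 0.871 mA

V_GS = V_G = 1.74 V, so V_ov = 1.74 − 0.828 = 0.912 V.
Assume saturation: I_D = ½ k_n V_ov² = 0.5 × 6.35 × 0.912² = 2.64 mA, giving V_DS = V_DD − I_D R_D = 3.16 − 2.64 × 3.44 = -5.92 V.
But -5.92 V < V_ov = 0.912 V, so the device is actually in triode.
In triode I_D = k_n[V_ov V_DS − ½ V_DS²] and I_D = (V_DD − V_DS)/R_D. Equating: 10.9 V_DS² − 20.92 V_DS + 3.16 = 0, giving V_DS = 0.165 V (the root below V_ov).
I_D = (3.16 − 0.165) / 3.44 = 0.871 mA.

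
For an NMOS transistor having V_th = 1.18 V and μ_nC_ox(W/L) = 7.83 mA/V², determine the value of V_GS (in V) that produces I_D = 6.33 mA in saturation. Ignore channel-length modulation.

In saturation I_D = ½ k_n (V_GS − V_th)², so V_GS − V_th = √(2 I_D / k_n) = √(2 × 6.33 / 7.83) = 1.27 V.
V_GS = 1.18 + 1.27 = 2.45 V.

V_GS = 2.45 V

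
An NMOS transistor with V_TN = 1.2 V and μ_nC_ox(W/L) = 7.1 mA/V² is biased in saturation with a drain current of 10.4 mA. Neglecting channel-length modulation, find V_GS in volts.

V_GS = 2.91 V

In saturation I_D = ½ k_n (V_GS − V_TN)², so V_GS − V_TN = √(2 I_D / k_n) = √(2 × 10.4 / 7.1) = 1.71 V.
V_GS = 1.2 + 1.71 = 2.91 V.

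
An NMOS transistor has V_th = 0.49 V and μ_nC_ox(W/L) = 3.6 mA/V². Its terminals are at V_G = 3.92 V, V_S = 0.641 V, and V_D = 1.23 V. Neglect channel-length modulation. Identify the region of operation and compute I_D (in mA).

V_GS = V_G − V_S = 3.92 − 0.641 = 3.28 V; V_DS = V_D − V_S = 1.23 − 0.641 = 0.589 V.
V_ov = V_GS − V_th = 3.28 − 0.49 = 2.79 V.
Since V_DS = 0.589 V < V_ov = 2.79 V, the device is in the triode region.
I_D = k_n [V_ov · V_DS − ½ V_DS²] = 3.6 × [2.79 × 0.589 − 0.5 × 0.589²] = 5.29 mA.

Triode; I_D = 5.29 mA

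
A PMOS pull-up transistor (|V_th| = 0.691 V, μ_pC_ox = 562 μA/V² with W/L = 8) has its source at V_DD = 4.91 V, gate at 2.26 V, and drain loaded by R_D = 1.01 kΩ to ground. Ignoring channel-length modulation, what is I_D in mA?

I_D = 4.30 mA

V_SG = V_DD − V_G = 4.91 − 2.26 = 2.65 V, so V_ov = 2.65 − 0.691 = 1.96 V.
k_p = μ_pC_ox · (W/L) = 4.496 mA/V².
Assume saturation: I_D = ½ k_p V_ov² = 0.5 × 4.496 × 1.96² = 8.63 mA, giving V_SD = V_DD − I_D R_D = 4.91 − 8.63 × 1.01 = -3.8 V.
But -3.8 V < V_ov = 1.96 V, so the device is actually in triode.
In triode I_D = k_p[V_ov V_SD − ½ V_SD²] and I_D = (V_DD − V_SD)/R_D. Equating: 2.27 V_SD² − 9.896 V_SD + 4.91 = 0, giving V_SD = 0.571 V (the root below V_ov).
I_D = (4.91 − 0.571) / 1.01 = 4.3 mA.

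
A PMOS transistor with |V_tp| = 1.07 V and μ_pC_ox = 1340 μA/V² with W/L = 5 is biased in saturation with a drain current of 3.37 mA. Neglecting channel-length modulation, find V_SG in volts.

k_p = μ_pC_ox · (W/L) = 6.7 mA/V².
In saturation I_D = ½ k_p (V_SG − |V_tp|)², so V_SG − |V_tp| = √(2 I_D / k_p) = √(2 × 3.37 / 6.7) = 1 V.
V_SG = 1.07 + 1 = 2.07 V.

V_SG = 2.07 V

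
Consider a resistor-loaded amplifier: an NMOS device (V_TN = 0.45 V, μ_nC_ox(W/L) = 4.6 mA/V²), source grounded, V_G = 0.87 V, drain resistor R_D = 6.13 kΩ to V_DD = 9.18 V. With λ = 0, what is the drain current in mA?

V_GS = V_G = 0.87 V, so V_ov = 0.87 − 0.45 = 0.42 V.
Assume saturation: I_D = ½ k_n V_ov² = 0.5 × 4.6 × 0.42² = 0.406 mA, giving V_DS = V_DD − I_D R_D = 9.18 − 0.406 × 6.13 = 6.69 V.
V_DS = 6.69 V ≥ V_ov = 0.42 V, confirming saturation.

I_D = 0.406 mA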